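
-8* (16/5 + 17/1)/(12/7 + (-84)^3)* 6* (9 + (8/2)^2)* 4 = 56560/345743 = 0.16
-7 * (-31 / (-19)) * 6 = -68.53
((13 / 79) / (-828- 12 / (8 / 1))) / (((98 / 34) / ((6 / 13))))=-68 / 2140663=-0.00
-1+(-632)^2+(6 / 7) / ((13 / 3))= 36347511 / 91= 399423.20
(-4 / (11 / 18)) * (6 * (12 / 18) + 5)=-648 / 11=-58.91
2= 2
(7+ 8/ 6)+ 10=55/ 3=18.33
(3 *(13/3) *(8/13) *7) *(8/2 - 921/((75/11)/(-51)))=386012.48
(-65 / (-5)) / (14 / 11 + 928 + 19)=143 / 10431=0.01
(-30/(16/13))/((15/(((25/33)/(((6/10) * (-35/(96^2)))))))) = 41600/77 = 540.26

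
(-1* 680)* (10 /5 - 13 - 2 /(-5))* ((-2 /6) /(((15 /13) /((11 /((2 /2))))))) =-1030744 /45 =-22905.42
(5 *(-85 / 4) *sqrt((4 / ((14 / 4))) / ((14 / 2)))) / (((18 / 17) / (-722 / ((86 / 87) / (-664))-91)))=-150643670375 *sqrt(2) / 10836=-19660605.55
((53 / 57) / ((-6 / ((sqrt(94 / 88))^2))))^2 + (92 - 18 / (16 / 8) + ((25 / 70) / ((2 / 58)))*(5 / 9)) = 140727006991 / 1585096128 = 88.78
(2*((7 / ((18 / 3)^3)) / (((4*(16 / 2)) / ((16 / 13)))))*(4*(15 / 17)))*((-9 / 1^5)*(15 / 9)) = -175 / 1326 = -0.13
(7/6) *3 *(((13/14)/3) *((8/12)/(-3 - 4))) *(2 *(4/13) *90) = -40/7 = -5.71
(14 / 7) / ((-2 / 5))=-5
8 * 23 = 184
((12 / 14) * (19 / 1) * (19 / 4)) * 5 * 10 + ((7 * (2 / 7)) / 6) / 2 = 162457 / 42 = 3868.02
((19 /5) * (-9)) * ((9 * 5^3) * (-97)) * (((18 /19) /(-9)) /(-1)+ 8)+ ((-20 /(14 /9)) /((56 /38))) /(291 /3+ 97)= 575102542545 /19012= 30249449.96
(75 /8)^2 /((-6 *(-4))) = 1875 /512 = 3.66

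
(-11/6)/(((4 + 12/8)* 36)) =-1/108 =-0.01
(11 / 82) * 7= 77 / 82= 0.94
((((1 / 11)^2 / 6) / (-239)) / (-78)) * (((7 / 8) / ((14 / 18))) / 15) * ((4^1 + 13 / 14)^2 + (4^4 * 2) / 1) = 105113 / 35369093760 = 0.00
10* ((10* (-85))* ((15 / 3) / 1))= -42500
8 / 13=0.62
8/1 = 8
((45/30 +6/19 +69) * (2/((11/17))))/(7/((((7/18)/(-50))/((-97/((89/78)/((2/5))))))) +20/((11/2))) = 4071483/569333480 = 0.01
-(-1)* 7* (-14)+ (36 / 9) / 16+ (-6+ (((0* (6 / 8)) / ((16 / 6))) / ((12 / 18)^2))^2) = -415 / 4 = -103.75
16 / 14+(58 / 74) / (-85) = 24957 / 22015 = 1.13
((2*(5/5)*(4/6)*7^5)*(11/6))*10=3697540/9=410837.78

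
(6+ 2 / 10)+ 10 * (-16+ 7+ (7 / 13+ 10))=1403 / 65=21.58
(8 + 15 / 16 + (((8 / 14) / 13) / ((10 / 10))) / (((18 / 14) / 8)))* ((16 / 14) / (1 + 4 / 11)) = 189673 / 24570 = 7.72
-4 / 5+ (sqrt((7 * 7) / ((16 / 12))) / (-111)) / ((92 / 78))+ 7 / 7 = 1 / 5 -91 * sqrt(3) / 3404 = 0.15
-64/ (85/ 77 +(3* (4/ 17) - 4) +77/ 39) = 816816/ 2755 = 296.48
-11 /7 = -1.57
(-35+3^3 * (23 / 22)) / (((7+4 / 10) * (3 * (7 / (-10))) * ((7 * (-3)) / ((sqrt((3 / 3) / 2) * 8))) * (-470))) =0.00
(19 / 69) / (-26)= -19 / 1794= -0.01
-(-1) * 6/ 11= 6/ 11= 0.55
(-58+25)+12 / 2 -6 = -33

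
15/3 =5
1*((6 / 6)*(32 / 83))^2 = 1024 / 6889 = 0.15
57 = 57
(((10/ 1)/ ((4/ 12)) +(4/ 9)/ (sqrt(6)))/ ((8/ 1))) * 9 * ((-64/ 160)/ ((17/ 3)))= -81/ 34- sqrt(6)/ 170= -2.40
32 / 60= 8 / 15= 0.53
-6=-6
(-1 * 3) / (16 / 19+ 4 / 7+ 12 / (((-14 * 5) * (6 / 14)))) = -1995 / 674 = -2.96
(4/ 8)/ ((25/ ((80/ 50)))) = 4/ 125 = 0.03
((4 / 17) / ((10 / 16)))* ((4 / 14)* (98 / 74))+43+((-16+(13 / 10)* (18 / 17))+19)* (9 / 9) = 8791 / 185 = 47.52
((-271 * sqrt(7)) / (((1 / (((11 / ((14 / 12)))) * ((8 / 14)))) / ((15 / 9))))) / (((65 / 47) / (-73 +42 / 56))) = 80981846 * sqrt(7) / 637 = 336354.51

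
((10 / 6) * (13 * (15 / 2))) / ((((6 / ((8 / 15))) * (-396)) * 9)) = -65 / 16038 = -0.00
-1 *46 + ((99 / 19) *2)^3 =7446878 / 6859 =1085.71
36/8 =9/2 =4.50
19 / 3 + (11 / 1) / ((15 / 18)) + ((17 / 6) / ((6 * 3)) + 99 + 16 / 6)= 65533 / 540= 121.36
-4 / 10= -2 / 5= -0.40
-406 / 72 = -203 / 36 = -5.64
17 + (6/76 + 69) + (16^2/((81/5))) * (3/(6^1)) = 289271/3078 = 93.98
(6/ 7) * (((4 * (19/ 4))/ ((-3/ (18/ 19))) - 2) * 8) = -384/ 7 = -54.86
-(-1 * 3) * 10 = 30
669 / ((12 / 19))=1059.25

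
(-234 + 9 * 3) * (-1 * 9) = 1863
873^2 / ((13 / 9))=6859161 / 13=527627.77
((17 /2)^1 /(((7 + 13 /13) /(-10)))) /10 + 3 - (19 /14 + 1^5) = -47 /112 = -0.42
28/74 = 14/37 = 0.38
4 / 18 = 2 / 9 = 0.22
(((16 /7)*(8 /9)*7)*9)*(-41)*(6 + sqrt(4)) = -41984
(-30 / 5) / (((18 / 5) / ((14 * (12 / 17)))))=-16.47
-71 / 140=-0.51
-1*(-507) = 507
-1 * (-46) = 46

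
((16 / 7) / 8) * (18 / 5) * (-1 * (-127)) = 4572 / 35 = 130.63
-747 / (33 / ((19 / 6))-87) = 9.75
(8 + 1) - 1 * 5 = 4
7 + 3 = 10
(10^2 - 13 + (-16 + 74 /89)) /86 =6393 /7654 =0.84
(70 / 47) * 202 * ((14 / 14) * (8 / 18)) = 56560 / 423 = 133.71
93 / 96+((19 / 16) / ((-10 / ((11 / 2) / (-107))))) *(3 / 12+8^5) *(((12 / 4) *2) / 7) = 82647151 / 479360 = 172.41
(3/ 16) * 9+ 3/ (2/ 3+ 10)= 63/ 32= 1.97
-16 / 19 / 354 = -8 / 3363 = -0.00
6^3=216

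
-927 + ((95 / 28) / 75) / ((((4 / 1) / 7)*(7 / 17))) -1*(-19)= -1525117 / 1680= -907.81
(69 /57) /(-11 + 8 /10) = -115 /969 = -0.12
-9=-9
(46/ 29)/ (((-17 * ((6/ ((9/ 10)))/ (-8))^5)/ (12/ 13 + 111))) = 25.99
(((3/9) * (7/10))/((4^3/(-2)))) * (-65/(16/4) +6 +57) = -1309/3840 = -0.34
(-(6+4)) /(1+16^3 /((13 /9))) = -130 /36877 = -0.00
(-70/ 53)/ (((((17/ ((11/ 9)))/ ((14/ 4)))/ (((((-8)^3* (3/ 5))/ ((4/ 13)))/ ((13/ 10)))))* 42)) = 49280/ 8109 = 6.08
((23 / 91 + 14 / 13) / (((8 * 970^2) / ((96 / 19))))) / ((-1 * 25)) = -363 / 10167600625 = -0.00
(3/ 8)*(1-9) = -3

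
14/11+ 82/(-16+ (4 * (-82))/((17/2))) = -1171/5104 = -0.23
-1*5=-5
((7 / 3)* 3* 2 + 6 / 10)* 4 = 292 / 5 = 58.40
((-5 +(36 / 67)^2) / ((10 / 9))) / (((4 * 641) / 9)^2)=-15417621 / 295111169440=-0.00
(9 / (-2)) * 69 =-621 / 2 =-310.50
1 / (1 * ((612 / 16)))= 4 / 153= 0.03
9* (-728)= -6552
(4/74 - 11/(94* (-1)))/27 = 0.01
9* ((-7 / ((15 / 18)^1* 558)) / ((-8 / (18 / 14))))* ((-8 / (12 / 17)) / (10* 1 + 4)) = -153 / 8680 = -0.02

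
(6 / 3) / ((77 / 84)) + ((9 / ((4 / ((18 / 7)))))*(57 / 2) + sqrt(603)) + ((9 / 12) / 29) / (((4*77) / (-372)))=3*sqrt(67) + 373008 / 2233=191.60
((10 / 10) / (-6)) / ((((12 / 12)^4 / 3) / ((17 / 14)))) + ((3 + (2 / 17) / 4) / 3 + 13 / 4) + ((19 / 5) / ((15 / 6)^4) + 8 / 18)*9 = 8.53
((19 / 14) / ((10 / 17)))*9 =2907 / 140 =20.76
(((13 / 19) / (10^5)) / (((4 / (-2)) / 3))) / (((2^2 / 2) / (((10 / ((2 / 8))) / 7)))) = -39 / 1330000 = -0.00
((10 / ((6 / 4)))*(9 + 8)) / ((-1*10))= -34 / 3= -11.33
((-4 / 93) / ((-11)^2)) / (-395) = 4 / 4444935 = 0.00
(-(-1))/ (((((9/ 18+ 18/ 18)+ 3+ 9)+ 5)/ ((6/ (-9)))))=-4/ 111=-0.04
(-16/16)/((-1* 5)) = 1/5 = 0.20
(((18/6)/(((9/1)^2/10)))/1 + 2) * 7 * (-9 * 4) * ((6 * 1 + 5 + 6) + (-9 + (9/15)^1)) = -77056/15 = -5137.07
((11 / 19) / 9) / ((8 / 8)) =11 / 171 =0.06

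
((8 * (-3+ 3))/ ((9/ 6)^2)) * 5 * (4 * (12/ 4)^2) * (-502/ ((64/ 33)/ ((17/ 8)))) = 0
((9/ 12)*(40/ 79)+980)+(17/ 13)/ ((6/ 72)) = 1022966/ 1027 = 996.07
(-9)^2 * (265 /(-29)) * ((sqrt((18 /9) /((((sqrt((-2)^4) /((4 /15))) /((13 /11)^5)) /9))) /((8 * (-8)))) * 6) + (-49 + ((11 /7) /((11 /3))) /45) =-5144 /105 + 2176551 * sqrt(4290) /1235168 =66.43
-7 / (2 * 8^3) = -7 / 1024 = -0.01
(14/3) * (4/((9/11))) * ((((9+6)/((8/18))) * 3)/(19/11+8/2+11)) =12705/92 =138.10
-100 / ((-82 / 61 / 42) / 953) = 122079300 / 41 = 2977543.90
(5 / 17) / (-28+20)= -5 / 136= -0.04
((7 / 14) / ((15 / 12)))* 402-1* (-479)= 3199 / 5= 639.80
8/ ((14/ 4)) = 16/ 7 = 2.29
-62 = -62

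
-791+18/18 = -790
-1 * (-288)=288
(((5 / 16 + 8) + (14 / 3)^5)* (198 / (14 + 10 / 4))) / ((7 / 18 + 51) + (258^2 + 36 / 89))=768737767 / 1920933018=0.40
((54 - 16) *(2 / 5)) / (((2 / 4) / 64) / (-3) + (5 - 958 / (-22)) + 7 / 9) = 963072 / 3124955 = 0.31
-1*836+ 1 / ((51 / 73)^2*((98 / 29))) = -212940187 / 254898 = -835.39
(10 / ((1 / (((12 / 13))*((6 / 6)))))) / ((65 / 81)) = 1944 / 169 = 11.50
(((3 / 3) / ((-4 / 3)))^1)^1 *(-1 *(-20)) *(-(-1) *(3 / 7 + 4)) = -66.43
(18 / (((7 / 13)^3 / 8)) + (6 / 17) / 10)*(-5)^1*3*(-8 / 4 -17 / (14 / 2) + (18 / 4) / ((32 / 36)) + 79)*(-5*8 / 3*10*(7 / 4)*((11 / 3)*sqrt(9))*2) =65959438592025 / 11662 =5655928536.45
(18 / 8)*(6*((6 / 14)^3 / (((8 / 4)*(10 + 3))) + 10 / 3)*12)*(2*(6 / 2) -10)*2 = -19280376 / 4459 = -4323.92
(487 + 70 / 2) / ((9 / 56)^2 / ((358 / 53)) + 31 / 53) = 31060286208 / 35030857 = 886.66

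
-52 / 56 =-13 / 14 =-0.93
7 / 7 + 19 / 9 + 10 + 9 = 199 / 9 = 22.11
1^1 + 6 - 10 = -3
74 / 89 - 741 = -65875 / 89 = -740.17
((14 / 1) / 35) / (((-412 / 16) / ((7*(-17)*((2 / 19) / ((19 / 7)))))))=13328 / 185915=0.07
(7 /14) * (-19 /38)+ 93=92.75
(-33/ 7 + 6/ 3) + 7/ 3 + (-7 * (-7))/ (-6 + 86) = 389/ 1680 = 0.23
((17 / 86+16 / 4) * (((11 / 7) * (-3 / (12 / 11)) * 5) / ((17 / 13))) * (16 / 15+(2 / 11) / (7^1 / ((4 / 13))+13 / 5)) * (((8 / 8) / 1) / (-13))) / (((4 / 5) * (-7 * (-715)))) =0.00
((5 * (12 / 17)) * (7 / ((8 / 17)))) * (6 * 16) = 5040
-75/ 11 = -6.82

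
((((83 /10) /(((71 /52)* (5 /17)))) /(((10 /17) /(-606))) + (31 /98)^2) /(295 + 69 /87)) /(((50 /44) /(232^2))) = -7790201362690180016 /2284844121875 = -3409511.09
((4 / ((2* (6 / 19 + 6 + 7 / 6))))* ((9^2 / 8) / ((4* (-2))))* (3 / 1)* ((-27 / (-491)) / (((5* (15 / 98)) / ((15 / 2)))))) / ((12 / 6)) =-18324873 / 67011680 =-0.27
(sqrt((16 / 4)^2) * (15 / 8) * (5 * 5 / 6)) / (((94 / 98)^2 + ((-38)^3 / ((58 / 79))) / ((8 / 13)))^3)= -84393788386297250 / 4837938571954254702117825119511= -0.00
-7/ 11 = -0.64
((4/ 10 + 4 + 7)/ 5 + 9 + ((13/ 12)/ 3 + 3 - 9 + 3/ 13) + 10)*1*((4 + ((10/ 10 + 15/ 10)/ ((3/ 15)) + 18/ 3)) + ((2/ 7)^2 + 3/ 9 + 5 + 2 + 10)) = 435840247/ 687960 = 633.53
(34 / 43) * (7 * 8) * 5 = 9520 / 43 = 221.40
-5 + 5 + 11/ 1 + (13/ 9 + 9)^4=78147067/ 6561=11910.85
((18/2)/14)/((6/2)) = 3/14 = 0.21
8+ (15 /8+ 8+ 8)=207 /8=25.88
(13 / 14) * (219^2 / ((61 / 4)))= 1246986 / 427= 2920.34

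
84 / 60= 7 / 5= 1.40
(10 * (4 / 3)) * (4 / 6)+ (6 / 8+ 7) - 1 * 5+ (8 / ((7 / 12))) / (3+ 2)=18121 / 1260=14.38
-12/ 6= -2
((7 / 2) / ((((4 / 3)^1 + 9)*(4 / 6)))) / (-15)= -21 / 620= -0.03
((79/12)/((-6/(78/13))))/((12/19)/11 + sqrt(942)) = 16511/41147358-3450799 * sqrt(942)/493768296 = -0.21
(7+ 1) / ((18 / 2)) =8 / 9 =0.89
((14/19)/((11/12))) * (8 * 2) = 12.86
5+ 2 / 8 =21 / 4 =5.25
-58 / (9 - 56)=58 / 47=1.23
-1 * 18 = -18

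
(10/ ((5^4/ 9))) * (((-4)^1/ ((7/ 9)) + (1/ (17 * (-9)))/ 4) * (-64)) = 705248/ 14875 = 47.41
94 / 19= 4.95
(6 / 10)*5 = 3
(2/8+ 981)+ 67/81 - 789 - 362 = -54731/324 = -168.92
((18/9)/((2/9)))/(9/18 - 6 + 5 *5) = 6/13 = 0.46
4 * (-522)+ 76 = -2012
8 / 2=4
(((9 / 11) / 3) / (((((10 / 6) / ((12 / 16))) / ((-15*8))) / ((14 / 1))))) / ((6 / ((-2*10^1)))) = 7560 / 11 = 687.27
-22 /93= -0.24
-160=-160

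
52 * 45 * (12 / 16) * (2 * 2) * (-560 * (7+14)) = -82555200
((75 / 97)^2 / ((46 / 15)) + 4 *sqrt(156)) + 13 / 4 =2982041 / 865628 + 8 *sqrt(39) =53.40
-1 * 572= -572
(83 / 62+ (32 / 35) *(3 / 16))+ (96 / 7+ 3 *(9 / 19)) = 686293 / 41230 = 16.65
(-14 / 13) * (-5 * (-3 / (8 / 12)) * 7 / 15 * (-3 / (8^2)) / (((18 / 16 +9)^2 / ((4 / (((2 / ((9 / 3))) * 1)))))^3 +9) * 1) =1605632 / 15136662047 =0.00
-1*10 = -10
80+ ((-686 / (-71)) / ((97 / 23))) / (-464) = 127814831 / 1597784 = 80.00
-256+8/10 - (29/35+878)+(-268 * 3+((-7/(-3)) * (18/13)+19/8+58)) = -6822899/3640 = -1874.42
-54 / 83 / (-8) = 27 / 332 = 0.08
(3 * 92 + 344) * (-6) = -3720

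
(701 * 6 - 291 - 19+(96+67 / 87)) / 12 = 347371 / 1044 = 332.73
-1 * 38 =-38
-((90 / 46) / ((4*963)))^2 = -25 / 96904336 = -0.00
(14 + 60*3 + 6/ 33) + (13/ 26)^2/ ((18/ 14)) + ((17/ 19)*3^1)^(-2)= 22261081/ 114444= 194.52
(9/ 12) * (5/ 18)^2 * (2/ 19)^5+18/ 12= 200564119/ 133709346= 1.50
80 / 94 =40 / 47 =0.85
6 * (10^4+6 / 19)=1140036 / 19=60001.89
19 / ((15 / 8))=152 / 15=10.13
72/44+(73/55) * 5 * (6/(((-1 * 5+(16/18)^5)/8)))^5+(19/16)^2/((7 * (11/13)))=-23929242609697575170094996716199729119/24557658656257560312319478806784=-974410.59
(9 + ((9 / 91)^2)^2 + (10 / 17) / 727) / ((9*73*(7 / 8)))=61027426592000 / 3897735019852401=0.02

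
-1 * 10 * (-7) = 70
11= 11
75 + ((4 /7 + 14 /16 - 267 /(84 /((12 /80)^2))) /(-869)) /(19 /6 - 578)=1258816066197 /16784213600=75.00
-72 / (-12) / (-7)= -6 / 7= -0.86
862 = 862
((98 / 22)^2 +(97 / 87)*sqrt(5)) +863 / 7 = 97*sqrt(5) / 87 +121230 / 847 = 145.62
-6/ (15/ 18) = -36/ 5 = -7.20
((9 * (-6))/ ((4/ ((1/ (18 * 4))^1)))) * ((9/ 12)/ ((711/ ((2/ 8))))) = -1/ 20224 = -0.00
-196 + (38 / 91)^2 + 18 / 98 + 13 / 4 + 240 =1576969 / 33124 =47.61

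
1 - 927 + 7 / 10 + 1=-9243 / 10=-924.30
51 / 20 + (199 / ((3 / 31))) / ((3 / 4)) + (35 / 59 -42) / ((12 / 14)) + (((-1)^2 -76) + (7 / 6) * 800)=37747231 / 10620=3554.35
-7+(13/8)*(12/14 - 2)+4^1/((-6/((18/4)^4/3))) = -5599/56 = -99.98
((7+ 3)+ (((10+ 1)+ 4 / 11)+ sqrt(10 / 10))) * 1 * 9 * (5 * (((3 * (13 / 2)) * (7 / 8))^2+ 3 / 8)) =413049375 / 1408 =293358.93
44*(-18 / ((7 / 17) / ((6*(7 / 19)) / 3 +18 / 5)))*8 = -44377344 / 665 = -66732.85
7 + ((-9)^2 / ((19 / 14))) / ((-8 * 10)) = 4753 / 760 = 6.25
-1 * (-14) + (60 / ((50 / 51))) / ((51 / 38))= 298 / 5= 59.60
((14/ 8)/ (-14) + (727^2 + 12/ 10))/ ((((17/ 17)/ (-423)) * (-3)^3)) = 993636541/ 120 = 8280304.51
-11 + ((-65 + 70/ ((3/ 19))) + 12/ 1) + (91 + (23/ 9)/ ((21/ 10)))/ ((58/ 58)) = 89123/ 189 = 471.55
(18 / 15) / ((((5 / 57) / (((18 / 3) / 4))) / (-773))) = -396549 / 25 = -15861.96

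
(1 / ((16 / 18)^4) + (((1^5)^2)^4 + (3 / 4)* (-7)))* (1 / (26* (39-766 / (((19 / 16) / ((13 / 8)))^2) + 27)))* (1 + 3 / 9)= 3915767 / 39455969280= 0.00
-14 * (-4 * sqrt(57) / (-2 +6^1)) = 14 * sqrt(57) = 105.70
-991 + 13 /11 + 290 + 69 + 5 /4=-27701 /44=-629.57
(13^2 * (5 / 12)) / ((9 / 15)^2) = 21125 / 108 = 195.60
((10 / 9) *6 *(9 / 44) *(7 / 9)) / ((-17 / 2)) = -70 / 561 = -0.12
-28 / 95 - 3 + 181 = 16882 / 95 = 177.71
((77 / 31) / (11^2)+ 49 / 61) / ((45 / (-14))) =-26656 / 104005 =-0.26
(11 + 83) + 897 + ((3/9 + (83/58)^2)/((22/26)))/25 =2750634703/2775300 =991.11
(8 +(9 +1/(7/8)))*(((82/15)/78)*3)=5207/1365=3.81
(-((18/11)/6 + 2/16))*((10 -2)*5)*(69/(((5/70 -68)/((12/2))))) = 338100/3487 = 96.96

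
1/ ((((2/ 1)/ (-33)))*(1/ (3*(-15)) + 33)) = -0.50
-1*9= -9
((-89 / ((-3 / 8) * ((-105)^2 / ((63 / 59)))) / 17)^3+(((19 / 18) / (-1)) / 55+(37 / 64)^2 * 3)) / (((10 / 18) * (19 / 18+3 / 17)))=19410027405115659946629 / 13508341014328160000000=1.44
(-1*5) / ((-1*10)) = 1 / 2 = 0.50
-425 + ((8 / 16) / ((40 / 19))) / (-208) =-7072019 / 16640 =-425.00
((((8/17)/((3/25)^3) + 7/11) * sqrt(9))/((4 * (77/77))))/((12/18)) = 1378213/4488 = 307.09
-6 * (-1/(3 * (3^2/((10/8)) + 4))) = 5/28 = 0.18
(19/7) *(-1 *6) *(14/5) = -228/5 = -45.60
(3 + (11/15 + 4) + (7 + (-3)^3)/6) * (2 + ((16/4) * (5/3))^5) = 70410692/1215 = 57951.19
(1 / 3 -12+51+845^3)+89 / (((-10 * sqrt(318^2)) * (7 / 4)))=603351164.32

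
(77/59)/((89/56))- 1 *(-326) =326.82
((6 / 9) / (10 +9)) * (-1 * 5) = -10 / 57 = -0.18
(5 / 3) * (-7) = -35 / 3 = -11.67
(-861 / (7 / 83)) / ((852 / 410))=-697615 / 142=-4912.78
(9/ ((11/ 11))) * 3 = 27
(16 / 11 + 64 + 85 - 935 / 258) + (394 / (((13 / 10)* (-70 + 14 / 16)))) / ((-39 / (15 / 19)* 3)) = 246695024705 / 1679796118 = 146.86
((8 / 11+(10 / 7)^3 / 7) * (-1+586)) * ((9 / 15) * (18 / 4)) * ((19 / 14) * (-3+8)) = 2266392960 / 184877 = 12258.92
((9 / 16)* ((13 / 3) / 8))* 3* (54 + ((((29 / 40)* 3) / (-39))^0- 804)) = -87633 / 128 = -684.63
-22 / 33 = -2 / 3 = -0.67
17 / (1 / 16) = 272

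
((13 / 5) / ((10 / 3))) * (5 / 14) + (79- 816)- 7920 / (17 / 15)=-18385397 / 2380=-7724.96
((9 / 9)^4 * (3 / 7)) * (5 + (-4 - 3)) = -6 / 7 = -0.86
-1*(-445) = 445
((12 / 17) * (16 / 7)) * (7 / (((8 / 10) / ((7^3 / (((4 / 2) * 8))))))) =302.65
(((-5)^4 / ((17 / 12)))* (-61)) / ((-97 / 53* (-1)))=-24247500 / 1649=-14704.37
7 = 7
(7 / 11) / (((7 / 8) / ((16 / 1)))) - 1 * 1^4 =117 / 11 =10.64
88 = 88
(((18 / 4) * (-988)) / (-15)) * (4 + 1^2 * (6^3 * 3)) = 966264 / 5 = 193252.80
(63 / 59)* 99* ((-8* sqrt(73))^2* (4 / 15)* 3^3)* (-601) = -630457115904 / 295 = -2137142765.78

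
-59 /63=-0.94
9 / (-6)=-3 / 2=-1.50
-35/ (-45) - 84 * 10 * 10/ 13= -75509/ 117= -645.38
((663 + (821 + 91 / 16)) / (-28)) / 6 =-1135 / 128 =-8.87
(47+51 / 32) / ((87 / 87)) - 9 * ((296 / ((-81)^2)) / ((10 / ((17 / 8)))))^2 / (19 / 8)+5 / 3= 3653963704601 / 72701128800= 50.26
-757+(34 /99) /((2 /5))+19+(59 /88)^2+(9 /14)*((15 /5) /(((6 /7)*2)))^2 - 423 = -80688673 /69696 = -1157.72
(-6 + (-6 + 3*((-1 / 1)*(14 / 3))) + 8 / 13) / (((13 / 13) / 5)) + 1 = -1637 / 13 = -125.92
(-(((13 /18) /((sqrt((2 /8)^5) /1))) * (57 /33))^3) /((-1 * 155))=61723537408 /150396345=410.41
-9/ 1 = -9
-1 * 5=-5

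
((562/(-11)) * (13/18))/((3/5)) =-18265/297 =-61.50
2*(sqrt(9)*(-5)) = -30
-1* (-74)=74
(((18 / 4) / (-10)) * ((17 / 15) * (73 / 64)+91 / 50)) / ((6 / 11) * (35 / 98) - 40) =3451371 / 98080000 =0.04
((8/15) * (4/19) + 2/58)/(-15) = -0.01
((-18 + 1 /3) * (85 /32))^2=20295025 /9216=2202.15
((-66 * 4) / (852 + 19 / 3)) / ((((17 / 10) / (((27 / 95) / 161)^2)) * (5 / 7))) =-1154736 / 1462941895625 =-0.00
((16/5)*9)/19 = 144/95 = 1.52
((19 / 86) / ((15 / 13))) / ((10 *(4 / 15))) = 247 / 3440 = 0.07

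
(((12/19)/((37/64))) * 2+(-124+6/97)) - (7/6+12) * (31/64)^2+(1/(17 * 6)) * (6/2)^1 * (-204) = -219273765649/1675862016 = -130.84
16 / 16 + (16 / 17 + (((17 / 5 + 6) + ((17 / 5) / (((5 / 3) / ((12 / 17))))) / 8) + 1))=10643 / 850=12.52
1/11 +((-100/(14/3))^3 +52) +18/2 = -36894504/3773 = -9778.56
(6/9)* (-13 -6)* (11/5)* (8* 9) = -2006.40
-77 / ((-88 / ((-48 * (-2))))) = 84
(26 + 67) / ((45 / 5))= 31 / 3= 10.33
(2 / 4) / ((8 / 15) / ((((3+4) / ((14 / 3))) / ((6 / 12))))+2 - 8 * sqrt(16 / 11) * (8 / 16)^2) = -2025 * sqrt(11) / 5989 - 24255 / 23956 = -2.13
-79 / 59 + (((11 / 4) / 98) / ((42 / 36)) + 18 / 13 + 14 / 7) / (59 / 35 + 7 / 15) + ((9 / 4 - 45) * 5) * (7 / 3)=-16936733857 / 33975032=-498.51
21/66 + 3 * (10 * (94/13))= 217.24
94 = 94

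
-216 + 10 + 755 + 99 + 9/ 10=6489/ 10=648.90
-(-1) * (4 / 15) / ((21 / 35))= 4 / 9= 0.44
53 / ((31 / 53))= 2809 / 31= 90.61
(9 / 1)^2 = 81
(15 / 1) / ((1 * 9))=5 / 3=1.67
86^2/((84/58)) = 107242/21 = 5106.76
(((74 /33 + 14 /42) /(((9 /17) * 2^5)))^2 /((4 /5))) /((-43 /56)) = -73080875 /1942009344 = -0.04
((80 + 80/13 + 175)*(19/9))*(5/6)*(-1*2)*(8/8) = -322525/351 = -918.87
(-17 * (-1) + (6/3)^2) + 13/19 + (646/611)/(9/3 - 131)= 16104711/742976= 21.68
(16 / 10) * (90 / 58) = 72 / 29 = 2.48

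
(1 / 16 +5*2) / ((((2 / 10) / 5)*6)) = 4025 / 96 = 41.93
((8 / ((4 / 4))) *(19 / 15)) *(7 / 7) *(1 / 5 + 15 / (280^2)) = 2.03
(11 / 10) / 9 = 11 / 90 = 0.12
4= 4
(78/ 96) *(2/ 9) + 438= 31549/ 72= 438.18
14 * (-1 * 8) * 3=-336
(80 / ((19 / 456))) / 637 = 1920 / 637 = 3.01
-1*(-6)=6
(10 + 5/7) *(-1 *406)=-4350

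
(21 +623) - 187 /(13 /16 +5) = 611.83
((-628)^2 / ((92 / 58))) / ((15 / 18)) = 34311408 / 115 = 298360.07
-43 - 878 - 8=-929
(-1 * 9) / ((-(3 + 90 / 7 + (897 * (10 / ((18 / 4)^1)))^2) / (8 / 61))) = 4536 / 15269751739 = 0.00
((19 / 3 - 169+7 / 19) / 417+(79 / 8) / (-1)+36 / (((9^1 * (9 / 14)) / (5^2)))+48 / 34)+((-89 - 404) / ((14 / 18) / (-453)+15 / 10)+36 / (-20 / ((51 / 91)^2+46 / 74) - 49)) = -31951325166171517 / 174738975660312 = -182.85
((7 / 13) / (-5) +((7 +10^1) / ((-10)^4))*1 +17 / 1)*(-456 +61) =-173501459 / 26000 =-6673.13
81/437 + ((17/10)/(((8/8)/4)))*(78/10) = 581487/10925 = 53.23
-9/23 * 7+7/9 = -406/207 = -1.96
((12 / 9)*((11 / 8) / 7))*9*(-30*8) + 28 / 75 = -296804 / 525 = -565.34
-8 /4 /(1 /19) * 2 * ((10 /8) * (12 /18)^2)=-380 /9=-42.22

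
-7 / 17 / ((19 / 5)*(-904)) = 0.00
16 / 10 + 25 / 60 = 121 / 60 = 2.02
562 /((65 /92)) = 51704 /65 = 795.45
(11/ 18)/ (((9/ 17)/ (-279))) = -5797/ 18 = -322.06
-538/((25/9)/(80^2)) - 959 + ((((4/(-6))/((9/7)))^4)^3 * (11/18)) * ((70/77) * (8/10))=-1240511.00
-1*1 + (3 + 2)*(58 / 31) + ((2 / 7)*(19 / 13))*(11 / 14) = 171462 / 19747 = 8.68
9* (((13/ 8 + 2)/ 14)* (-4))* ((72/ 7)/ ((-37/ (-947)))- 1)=-17728425/ 7252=-2444.63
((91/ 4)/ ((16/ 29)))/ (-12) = -2639/ 768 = -3.44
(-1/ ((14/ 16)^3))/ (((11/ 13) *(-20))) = 1664/ 18865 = 0.09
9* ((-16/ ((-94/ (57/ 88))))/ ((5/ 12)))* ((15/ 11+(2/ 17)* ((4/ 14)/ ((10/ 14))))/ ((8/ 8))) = 8119764/ 2416975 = 3.36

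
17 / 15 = 1.13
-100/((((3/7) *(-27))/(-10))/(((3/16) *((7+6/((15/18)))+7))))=-343.52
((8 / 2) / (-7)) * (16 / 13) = -64 / 91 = -0.70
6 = 6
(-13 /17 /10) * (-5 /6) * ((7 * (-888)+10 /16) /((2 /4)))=-646399 /816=-792.16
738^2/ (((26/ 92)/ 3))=75160872/ 13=5781605.54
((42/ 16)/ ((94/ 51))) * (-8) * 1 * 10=-113.94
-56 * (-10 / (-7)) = -80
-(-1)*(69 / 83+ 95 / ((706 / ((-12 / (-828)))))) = 0.83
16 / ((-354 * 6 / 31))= -124 / 531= -0.23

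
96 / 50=48 / 25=1.92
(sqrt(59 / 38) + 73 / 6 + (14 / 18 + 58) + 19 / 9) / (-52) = -1315 / 936 -sqrt(2242) / 1976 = -1.43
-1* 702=-702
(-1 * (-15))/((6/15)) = 75/2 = 37.50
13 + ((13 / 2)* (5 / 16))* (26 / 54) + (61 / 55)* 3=822347 / 47520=17.31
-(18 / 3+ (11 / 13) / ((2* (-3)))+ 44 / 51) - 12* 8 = -45403 / 442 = -102.72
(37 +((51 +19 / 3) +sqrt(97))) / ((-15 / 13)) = -3679 / 45 - 13 * sqrt(97) / 15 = -90.29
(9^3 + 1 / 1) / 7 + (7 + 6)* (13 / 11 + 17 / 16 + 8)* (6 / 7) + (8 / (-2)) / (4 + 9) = 1746777 / 8008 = 218.13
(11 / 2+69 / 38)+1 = 158 / 19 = 8.32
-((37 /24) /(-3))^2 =-1369 /5184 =-0.26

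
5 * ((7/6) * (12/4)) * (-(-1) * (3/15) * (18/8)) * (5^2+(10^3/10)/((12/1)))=525/2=262.50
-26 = -26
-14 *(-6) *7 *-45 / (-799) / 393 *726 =6403320 / 104669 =61.18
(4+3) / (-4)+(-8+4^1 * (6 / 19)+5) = -265 / 76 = -3.49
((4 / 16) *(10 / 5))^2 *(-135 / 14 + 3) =-93 / 56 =-1.66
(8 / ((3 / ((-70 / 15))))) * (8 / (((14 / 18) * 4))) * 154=-4928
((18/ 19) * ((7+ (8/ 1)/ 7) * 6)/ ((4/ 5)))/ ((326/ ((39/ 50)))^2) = 123201/ 371966000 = 0.00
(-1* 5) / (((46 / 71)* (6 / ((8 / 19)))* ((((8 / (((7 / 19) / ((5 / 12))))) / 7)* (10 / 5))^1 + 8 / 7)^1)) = -17395 / 119738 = -0.15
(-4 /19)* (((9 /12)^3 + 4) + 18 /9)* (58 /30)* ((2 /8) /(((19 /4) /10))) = -3973 /2888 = -1.38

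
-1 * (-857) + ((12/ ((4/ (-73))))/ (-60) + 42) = 18053/ 20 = 902.65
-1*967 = -967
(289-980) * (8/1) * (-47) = 259816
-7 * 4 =-28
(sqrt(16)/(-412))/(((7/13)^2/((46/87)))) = -7774/439089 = -0.02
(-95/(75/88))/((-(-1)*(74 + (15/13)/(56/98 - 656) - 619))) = 99724768/487591275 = 0.20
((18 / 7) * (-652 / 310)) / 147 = -1956 / 53165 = -0.04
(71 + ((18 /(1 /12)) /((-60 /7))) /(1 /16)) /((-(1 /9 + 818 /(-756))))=-627858 /1835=-342.16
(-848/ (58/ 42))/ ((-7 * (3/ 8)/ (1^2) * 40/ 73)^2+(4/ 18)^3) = -69181248528/ 234315853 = -295.25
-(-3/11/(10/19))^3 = 185193/1331000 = 0.14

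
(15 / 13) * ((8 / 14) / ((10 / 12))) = 72 / 91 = 0.79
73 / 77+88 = 6849 / 77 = 88.95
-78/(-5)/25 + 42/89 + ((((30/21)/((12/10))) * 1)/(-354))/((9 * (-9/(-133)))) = 1043495849/956994750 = 1.09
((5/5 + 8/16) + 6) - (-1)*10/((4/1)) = 10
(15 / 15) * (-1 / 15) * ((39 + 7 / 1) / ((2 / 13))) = -299 / 15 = -19.93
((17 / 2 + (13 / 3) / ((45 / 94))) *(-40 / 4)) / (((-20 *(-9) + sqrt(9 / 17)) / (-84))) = 45115280 / 550791 - 132692 *sqrt(17) / 1652373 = 81.58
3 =3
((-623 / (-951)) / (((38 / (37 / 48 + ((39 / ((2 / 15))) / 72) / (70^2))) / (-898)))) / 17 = -1450544339 / 2064202560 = -0.70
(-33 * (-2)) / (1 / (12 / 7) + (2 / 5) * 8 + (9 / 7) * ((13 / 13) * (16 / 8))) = 10.39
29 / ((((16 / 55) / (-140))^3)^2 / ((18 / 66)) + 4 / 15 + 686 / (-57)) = -7646533076329833984375 / 3103021408107714765926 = -2.46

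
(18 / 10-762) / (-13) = 3801 / 65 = 58.48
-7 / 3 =-2.33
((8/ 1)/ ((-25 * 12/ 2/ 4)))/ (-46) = 8/ 1725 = 0.00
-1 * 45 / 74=-45 / 74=-0.61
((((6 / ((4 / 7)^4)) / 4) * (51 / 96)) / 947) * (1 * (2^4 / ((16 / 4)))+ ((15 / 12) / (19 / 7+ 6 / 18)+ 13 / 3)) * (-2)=-274086155 / 1986002944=-0.14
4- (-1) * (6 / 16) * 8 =7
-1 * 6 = -6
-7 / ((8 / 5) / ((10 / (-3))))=175 / 12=14.58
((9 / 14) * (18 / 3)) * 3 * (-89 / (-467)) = 7209 / 3269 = 2.21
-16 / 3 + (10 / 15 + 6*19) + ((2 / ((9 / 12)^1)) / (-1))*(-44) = 680 / 3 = 226.67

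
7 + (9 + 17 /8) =145 /8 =18.12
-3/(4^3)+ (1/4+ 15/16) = 73/64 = 1.14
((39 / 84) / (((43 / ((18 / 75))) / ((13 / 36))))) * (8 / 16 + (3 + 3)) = 2197 / 361200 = 0.01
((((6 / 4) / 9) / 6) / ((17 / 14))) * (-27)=-21 / 34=-0.62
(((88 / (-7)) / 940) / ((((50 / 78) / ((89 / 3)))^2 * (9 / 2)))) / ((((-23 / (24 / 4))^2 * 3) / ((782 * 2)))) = -16020951232 / 70940625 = -225.84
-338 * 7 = -2366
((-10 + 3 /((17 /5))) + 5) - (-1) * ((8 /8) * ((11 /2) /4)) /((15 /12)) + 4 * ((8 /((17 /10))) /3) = 1661 /510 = 3.26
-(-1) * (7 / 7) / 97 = 1 / 97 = 0.01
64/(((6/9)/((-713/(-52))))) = 17112/13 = 1316.31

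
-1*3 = -3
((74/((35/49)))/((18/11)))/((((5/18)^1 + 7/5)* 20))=2849/1510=1.89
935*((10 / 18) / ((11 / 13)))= 5525 / 9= 613.89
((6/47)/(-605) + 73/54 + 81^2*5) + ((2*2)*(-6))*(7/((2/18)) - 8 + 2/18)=48342883441/1535490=31483.68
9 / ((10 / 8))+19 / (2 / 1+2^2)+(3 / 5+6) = 509 / 30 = 16.97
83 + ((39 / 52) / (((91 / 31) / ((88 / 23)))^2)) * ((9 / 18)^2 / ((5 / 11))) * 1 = 83.70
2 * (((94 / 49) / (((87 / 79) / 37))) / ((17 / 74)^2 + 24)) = 3009193424 / 561492519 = 5.36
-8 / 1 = -8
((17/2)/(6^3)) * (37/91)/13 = 0.00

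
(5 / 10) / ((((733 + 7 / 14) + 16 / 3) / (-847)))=-231 / 403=-0.57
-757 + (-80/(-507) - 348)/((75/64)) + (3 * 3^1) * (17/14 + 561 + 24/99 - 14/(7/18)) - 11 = 21510206189/5855850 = 3673.29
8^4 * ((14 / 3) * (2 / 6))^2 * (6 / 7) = 229376 / 27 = 8495.41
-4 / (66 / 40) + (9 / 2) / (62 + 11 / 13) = -126859 / 53922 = -2.35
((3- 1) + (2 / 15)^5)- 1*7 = -3796843 / 759375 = -5.00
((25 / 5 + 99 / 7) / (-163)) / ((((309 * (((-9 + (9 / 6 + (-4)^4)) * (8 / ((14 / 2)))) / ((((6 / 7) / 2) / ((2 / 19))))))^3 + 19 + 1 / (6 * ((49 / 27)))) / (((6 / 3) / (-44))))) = 6433742 / 12068607592320935997605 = 0.00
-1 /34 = -0.03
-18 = -18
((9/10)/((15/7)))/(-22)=-21/1100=-0.02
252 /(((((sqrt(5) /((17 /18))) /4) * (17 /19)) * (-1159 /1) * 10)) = -28 * sqrt(5) /1525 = -0.04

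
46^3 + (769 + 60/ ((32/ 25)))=98151.88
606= 606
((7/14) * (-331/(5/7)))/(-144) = 2317/1440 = 1.61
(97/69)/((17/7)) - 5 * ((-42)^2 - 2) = -10333451/1173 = -8809.42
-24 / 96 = -1 / 4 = -0.25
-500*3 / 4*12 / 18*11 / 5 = -550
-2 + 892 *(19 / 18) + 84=9212 / 9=1023.56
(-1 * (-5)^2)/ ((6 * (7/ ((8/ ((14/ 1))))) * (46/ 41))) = -1025/ 3381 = -0.30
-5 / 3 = -1.67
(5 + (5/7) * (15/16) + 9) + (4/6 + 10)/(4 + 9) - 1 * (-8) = 102605/4368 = 23.49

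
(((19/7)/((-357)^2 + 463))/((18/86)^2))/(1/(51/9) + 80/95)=0.00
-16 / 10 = -8 / 5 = -1.60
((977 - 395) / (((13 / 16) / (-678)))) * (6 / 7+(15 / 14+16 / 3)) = -3526792.09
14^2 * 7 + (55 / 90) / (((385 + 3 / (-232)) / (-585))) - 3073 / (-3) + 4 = 642922897 / 267951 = 2399.40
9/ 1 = 9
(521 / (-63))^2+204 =1081117 / 3969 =272.39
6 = 6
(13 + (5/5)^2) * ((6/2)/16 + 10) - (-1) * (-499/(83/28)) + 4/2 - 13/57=-906097/37848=-23.94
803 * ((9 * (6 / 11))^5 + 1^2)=33530803475 / 14641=2290198.99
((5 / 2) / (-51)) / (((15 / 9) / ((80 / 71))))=-40 / 1207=-0.03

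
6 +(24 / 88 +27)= 366 / 11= 33.27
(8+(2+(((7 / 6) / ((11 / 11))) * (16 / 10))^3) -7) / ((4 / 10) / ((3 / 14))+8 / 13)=417001 / 108900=3.83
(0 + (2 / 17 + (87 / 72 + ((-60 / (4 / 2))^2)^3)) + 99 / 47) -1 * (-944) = 13979322167963 / 19176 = 729000947.43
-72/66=-12/11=-1.09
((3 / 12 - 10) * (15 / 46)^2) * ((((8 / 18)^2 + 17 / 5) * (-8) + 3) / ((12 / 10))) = 3393325 / 152352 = 22.27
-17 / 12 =-1.42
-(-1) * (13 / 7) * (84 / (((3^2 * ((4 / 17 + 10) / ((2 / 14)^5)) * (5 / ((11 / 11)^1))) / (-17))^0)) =156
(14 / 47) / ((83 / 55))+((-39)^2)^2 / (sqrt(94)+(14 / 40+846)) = 1018484606424490 / 372526942943 - 308458800 * sqrt(94) / 95495243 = 2702.67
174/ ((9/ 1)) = 58/ 3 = 19.33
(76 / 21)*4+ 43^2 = 39133 / 21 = 1863.48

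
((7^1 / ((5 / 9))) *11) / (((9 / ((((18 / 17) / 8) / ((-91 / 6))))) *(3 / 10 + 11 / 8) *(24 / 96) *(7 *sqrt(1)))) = -4752 / 103649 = -0.05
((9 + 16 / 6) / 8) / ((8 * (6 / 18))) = 35 / 64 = 0.55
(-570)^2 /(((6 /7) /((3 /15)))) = 75810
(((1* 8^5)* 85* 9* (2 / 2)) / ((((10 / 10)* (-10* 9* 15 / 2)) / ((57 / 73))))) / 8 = -1323008 / 365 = -3624.68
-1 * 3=-3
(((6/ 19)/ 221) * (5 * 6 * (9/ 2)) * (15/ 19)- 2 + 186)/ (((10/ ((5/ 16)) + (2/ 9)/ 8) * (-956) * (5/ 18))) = -2380080348/ 109925054135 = -0.02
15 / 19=0.79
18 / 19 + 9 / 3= 75 / 19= 3.95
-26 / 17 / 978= -13 / 8313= -0.00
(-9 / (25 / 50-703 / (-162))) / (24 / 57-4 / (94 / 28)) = 650997 / 269696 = 2.41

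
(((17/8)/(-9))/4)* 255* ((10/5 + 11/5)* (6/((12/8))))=-2023/8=-252.88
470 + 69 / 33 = 5193 / 11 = 472.09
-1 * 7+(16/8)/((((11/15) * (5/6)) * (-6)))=-83/11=-7.55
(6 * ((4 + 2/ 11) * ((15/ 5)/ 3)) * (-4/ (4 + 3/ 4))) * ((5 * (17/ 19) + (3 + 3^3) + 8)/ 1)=-897.43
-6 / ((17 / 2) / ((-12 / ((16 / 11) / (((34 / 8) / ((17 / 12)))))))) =297 / 17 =17.47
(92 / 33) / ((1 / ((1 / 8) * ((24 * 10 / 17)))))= 920 / 187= 4.92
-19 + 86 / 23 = -15.26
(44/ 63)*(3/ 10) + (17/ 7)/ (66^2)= 0.21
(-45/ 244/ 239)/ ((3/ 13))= -195/ 58316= -0.00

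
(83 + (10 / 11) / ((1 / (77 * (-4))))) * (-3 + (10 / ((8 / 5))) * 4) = -4334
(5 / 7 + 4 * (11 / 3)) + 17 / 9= 1088 / 63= 17.27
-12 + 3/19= -225/19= -11.84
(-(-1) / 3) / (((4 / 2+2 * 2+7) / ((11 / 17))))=11 / 663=0.02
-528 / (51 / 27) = -4752 / 17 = -279.53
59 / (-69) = -59 / 69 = -0.86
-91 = -91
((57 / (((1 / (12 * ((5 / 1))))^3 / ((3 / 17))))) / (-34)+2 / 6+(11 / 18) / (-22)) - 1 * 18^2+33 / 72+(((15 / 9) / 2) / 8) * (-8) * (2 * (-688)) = -1312562057 / 20808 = -63079.68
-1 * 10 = -10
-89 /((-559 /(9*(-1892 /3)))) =-903.69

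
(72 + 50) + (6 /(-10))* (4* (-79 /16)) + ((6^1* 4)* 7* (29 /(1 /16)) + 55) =1562817 /20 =78140.85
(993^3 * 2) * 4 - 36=7833173220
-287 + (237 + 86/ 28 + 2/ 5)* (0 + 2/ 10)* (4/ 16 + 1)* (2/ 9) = -114929/ 420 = -273.64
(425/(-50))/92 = -17/184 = -0.09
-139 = -139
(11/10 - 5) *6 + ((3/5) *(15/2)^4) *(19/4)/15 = 184887/320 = 577.77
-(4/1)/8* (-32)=16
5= 5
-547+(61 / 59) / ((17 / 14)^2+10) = -72570021 / 132691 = -546.91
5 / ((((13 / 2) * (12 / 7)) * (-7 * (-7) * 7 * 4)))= 5 / 15288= 0.00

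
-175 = -175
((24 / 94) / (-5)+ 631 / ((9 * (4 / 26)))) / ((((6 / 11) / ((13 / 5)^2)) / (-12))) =-3583202051 / 52875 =-67767.41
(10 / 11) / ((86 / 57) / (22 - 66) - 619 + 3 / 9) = -380 / 258617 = -0.00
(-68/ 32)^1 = -2.12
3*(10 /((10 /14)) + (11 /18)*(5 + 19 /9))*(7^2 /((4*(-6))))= -36407 /324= -112.37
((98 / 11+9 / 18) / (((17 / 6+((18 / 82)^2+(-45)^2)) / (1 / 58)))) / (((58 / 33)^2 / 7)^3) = 3821656971713427 / 4105488225415340416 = 0.00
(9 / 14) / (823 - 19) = 3 / 3752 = 0.00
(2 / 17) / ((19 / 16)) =0.10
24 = 24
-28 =-28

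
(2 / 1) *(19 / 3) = 12.67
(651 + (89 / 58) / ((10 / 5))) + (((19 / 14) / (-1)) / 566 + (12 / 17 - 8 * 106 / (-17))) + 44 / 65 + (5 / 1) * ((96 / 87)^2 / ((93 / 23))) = 241245186830933 / 342417296130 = 704.54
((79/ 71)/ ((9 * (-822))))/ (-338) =79/ 177537204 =0.00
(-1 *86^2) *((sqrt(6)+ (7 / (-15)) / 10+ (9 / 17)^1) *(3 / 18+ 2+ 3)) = -114638 *sqrt(6) / 3 -70559689 / 3825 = -112048.51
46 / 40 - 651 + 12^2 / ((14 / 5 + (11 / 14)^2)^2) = -143005813597 / 224316020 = -637.52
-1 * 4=-4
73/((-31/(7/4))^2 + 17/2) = 7154/31585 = 0.23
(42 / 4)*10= 105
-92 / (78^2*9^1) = -23 / 13689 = -0.00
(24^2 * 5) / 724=720 / 181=3.98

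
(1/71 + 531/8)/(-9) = -37709/5112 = -7.38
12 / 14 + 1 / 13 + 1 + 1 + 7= 904 / 91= 9.93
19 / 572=0.03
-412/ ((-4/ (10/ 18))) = 515/ 9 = 57.22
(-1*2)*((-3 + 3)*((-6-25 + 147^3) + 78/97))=0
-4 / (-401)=0.01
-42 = -42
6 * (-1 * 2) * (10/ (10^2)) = -6/ 5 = -1.20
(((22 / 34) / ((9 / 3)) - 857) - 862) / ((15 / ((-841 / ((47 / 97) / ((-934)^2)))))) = 6238110164845096 / 35955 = 173497710049.93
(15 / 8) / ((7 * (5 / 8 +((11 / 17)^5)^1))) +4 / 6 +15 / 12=1605992833 / 704566212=2.28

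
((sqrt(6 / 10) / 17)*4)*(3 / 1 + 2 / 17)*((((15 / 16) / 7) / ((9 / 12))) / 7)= 53*sqrt(15) / 14161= 0.01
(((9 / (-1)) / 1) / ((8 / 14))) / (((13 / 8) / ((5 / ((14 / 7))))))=-315 / 13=-24.23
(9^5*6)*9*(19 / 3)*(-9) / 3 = -60584274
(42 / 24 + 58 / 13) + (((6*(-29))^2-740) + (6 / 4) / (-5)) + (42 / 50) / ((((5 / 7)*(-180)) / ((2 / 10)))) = 7200840619 / 243750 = 29541.91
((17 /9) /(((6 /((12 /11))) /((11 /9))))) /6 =17 /243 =0.07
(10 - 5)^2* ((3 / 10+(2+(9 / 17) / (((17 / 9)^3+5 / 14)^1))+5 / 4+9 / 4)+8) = 427080705 / 1231259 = 346.87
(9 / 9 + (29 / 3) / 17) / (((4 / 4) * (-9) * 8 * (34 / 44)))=-220 / 7803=-0.03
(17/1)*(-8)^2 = 1088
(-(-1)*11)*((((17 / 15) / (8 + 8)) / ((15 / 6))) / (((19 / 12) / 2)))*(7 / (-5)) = -1309 / 2375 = -0.55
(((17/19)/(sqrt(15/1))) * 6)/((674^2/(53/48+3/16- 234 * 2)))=-190417 * sqrt(15)/517874640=-0.00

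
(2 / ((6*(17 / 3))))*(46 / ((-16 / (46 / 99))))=-529 / 6732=-0.08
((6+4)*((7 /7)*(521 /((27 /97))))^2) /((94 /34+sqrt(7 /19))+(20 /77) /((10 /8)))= 411928787044212515 /33493099698 - 21881052722512445*sqrt(133) /100479299094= 9787506.08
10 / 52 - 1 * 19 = -489 / 26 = -18.81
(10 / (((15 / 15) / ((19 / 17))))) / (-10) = -1.12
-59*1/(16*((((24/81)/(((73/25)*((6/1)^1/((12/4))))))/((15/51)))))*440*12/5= -3837537/170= -22573.75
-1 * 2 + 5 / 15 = -5 / 3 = -1.67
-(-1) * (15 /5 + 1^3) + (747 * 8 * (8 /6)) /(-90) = -1268 /15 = -84.53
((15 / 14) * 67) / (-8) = -1005 / 112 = -8.97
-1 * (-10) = 10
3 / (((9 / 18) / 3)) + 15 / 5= 21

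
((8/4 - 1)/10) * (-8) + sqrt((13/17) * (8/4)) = 0.44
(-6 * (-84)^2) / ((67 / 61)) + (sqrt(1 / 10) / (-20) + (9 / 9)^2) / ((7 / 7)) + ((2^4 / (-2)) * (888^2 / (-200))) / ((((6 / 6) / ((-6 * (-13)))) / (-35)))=-28859428753 / 335 - sqrt(10) / 200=-86147548.53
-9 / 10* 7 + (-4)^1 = -103 / 10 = -10.30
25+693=718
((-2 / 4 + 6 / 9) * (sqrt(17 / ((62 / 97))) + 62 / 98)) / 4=31 / 1176 + sqrt(102238) / 1488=0.24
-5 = -5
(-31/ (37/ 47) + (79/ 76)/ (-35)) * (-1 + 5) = -3878543/ 24605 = -157.63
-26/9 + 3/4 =-77/36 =-2.14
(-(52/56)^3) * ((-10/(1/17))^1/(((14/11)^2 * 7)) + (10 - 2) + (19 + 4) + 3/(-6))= -11685843/941192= -12.42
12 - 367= -355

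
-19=-19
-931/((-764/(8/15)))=1862/2865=0.65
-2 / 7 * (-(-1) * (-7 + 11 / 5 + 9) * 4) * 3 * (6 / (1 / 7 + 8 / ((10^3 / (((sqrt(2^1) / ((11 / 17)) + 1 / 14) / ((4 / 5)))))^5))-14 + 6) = -36990782323238958698273376727017244400367247644096 / 75553068470798068767730730310044252669034308645 + 55665945716530176688952180736000000000 * sqrt(2) / 15110613694159613753546146062008850533806861729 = -489.60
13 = 13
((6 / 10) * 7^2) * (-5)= -147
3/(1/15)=45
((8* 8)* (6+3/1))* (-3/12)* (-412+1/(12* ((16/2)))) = 118653/2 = 59326.50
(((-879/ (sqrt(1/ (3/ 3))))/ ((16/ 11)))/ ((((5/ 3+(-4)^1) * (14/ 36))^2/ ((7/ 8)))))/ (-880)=640791/ 878080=0.73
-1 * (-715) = 715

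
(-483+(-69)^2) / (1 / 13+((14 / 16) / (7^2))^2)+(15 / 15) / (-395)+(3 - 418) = 68373971106 / 1243855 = 54969.41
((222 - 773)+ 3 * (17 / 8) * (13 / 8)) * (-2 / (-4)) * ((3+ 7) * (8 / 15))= -34601 / 24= -1441.71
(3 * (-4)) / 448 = -3 / 112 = -0.03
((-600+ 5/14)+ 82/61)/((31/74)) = -18905039/13237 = -1428.20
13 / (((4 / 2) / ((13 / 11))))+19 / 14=696 / 77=9.04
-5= -5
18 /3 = 6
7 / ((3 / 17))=119 / 3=39.67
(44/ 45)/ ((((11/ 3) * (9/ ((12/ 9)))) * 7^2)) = 0.00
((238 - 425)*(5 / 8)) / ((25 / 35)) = -1309 / 8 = -163.62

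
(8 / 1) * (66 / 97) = 528 / 97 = 5.44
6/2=3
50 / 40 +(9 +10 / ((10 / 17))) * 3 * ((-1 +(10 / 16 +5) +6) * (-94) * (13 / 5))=-810181 / 4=-202545.25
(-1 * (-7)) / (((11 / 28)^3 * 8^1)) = 19208 / 1331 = 14.43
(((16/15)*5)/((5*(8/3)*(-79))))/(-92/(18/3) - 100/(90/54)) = 3/44635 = 0.00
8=8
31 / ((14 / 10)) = 155 / 7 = 22.14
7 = 7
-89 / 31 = -2.87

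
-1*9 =-9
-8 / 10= -4 / 5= -0.80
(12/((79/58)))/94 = 348/3713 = 0.09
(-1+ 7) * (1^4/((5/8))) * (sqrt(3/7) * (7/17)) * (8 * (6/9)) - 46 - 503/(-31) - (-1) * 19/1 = -334/31+ 256 * sqrt(21)/85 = 3.03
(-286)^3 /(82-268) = 11696828 /93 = 125772.34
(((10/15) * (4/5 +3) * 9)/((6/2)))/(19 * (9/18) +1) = 76/105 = 0.72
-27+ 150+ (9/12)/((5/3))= 2469/20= 123.45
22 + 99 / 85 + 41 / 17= 25.58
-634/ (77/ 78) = -49452/ 77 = -642.23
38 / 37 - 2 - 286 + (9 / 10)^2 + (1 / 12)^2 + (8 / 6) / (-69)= -876726809 / 3063600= -286.18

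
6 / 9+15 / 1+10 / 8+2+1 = 239 / 12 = 19.92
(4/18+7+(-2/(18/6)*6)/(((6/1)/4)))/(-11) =-0.41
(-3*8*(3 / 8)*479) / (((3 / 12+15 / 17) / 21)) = -879444 / 11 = -79949.45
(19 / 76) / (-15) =-1 / 60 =-0.02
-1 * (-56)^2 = -3136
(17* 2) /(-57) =-34 /57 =-0.60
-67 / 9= -7.44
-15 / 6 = -5 / 2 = -2.50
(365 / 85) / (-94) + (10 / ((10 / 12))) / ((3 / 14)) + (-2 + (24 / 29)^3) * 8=44.49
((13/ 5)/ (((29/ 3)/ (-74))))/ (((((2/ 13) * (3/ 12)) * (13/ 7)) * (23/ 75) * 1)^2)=-636363000/ 15341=-41481.19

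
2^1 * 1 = 2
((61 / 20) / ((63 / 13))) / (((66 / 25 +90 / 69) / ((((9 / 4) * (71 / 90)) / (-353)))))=-1294969 / 1614017664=-0.00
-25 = -25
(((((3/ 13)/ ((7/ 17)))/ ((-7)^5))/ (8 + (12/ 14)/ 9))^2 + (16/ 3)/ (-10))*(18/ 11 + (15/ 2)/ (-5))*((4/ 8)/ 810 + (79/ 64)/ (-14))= 242671051509151807/ 38111217105177216000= 0.01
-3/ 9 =-1/ 3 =-0.33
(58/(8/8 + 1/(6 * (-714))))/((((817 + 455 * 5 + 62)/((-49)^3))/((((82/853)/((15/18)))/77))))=-1027312950384/316877562265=-3.24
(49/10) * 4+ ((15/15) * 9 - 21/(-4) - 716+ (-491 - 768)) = -38823/20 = -1941.15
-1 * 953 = -953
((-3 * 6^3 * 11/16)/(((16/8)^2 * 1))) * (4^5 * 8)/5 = -912384/5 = -182476.80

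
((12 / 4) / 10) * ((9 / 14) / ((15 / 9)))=81 / 700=0.12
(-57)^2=3249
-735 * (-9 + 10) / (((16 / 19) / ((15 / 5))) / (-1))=41895 / 16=2618.44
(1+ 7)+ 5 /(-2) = 11 /2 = 5.50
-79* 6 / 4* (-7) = 1659 / 2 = 829.50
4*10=40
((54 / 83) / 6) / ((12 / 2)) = 3 / 166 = 0.02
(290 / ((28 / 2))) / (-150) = -29 / 210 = -0.14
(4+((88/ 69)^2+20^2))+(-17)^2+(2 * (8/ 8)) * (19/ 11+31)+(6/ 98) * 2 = 1950818369/ 2566179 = 760.20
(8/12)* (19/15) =38/45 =0.84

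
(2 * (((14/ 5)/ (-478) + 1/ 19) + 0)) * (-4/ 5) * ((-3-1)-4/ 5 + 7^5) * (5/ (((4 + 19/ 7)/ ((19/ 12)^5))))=-4521688180303/ 485265600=-9317.97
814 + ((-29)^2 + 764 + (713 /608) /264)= 388279241 /160512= 2419.00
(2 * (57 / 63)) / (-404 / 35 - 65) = -10 / 423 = -0.02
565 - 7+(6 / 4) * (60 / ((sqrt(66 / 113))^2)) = 7833 / 11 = 712.09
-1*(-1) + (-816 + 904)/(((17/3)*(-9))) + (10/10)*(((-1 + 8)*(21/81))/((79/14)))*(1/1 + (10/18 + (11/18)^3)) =-16051319/105737076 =-0.15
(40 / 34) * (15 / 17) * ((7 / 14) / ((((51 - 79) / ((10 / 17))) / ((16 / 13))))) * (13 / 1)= -6000 / 34391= -0.17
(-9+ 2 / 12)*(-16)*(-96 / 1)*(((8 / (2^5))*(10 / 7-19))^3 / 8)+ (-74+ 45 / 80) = 788604583 / 5488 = 143696.17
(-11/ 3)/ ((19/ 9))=-33/ 19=-1.74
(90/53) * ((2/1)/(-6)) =-0.57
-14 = -14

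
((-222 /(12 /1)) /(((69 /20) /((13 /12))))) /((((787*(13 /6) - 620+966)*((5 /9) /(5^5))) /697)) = -3143034375 /283061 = -11103.74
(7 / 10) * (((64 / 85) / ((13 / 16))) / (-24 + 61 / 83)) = -297472 / 10668775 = -0.03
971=971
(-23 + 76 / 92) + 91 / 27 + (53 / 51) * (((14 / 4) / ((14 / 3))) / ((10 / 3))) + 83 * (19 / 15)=36554083 / 422280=86.56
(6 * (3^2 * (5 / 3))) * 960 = 86400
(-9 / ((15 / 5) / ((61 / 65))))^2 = 33489 / 4225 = 7.93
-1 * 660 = -660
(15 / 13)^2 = 225 / 169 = 1.33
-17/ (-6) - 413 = -2461/ 6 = -410.17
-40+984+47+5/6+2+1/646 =963026/969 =993.83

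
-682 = -682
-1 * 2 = -2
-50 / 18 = -25 / 9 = -2.78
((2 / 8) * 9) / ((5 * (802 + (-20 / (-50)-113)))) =1 / 1532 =0.00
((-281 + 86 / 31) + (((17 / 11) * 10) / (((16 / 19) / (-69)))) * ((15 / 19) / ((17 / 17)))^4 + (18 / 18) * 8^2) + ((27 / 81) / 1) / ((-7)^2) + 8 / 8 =-705.13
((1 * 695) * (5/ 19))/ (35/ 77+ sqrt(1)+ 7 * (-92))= -38225/ 134292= -0.28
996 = 996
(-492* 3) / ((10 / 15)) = -2214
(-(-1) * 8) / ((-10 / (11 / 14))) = -22 / 35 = -0.63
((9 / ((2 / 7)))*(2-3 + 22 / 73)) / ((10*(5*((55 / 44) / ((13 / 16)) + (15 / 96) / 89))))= -0.29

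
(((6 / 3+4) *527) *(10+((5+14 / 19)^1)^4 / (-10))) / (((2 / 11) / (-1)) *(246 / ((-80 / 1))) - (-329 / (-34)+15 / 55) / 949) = -143792804772348732 / 253754404829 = -566661.32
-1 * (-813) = 813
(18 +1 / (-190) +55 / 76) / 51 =2371 / 6460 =0.37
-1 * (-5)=5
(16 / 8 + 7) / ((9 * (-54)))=-1 / 54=-0.02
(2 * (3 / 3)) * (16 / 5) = 32 / 5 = 6.40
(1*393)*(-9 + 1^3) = -3144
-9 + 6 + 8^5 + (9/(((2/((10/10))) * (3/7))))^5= 5132581/32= 160393.16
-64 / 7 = -9.14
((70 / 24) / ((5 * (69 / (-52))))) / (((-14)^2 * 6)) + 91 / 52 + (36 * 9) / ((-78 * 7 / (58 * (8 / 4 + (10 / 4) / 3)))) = -43295047 / 452088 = -95.77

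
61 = 61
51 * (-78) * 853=-3393234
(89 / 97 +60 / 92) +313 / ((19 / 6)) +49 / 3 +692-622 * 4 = -213545803 / 127167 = -1679.25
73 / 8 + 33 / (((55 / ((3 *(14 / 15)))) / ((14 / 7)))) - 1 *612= -119903 / 200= -599.52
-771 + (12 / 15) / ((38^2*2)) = -2783309 / 3610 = -771.00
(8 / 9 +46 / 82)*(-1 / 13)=-535 / 4797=-0.11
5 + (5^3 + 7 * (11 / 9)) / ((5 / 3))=1277 / 15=85.13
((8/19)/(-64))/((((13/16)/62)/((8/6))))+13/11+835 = 6810262/8151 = 835.51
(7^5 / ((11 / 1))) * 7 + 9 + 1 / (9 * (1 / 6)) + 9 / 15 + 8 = 1767749 / 165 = 10713.63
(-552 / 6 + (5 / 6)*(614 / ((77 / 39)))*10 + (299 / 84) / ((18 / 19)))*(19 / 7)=791067793 / 116424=6794.71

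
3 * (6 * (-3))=-54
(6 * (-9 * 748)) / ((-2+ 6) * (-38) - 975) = 40392 / 1127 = 35.84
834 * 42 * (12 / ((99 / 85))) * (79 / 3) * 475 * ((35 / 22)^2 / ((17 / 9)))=8050857412500 / 1331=6048728333.96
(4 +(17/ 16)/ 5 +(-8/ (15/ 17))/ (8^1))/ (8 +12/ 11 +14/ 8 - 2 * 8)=-0.60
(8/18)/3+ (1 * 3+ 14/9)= 127/27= 4.70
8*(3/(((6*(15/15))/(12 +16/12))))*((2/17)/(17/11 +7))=1760/2397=0.73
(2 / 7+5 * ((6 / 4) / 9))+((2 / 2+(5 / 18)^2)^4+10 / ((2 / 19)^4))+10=6284040303383959 / 77139724032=81463.09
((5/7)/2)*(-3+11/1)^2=160/7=22.86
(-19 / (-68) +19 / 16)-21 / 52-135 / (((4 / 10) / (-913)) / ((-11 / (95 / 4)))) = -9588181539 / 67184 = -142715.25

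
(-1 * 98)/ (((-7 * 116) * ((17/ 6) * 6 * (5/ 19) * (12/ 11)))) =1463/ 59160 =0.02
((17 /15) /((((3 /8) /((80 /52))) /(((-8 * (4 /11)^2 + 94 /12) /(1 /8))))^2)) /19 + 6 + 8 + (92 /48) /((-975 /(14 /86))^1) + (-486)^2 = 11748265212458377531 /49123101069900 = 239159.68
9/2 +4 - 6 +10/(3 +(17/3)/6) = 715/142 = 5.04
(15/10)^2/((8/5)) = 45/32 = 1.41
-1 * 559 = -559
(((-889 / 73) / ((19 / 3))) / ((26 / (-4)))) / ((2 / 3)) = 8001 / 18031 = 0.44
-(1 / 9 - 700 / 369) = 659 / 369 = 1.79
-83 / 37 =-2.24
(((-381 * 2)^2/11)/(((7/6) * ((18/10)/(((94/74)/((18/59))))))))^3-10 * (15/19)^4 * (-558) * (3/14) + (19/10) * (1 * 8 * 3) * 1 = 466386885251227420198199131214974/406841755896683415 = 1146359434575012.90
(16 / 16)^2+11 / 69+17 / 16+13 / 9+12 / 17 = 246175 / 56304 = 4.37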